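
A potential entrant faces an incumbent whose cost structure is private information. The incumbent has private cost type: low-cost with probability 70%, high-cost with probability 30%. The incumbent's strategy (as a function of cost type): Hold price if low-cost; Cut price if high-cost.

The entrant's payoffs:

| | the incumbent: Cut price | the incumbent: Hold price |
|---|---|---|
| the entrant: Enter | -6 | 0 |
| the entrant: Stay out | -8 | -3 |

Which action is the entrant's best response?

Enter

Compute the entrant's expected payoff for each action, taking the expectation over the incumbent's type.
E[Enter] = 0.7·(0) + 0.3·(-6) = -1.8
E[Stay out] = 0.7·(-3) + 0.3·(-8) = -4.5
Best response: Enter (-1.8 is the largest).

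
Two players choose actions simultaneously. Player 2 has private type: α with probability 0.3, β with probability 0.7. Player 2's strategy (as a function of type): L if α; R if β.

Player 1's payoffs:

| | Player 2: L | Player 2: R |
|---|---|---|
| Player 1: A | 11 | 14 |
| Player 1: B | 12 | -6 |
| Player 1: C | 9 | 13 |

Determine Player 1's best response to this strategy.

E[A] = 0.3·(11) + 0.7·(14) = 13.1
E[B] = 0.3·(12) + 0.7·(-6) = -0.6
E[C] = 0.3·(9) + 0.7·(13) = 11.8
Best response: A (13.1 is the largest).

A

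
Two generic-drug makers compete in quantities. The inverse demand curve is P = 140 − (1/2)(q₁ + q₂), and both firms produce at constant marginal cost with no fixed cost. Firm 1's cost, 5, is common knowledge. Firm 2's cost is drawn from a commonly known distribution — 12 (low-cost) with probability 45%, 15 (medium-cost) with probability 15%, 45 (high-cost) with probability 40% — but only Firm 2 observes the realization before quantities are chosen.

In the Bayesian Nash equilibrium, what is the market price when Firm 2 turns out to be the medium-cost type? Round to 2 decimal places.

51.56

Type-c best response for Firm 2: q₂(c) = (140 − c) − q₁/2.
Firm 1 maximizes expected profit; its first-order condition is 140 − q₁ − (1/2)E[q₂] − 5 = 0.
Substituting E[q₂] and solving: E[c₂] = 25.65, so q₁ = (140 − 2·5 + 25.65)/(3/2) = 103.767.
q₂(medium-cost) = 73.1167, so P = 140 − (1/2)·(103.767 + 73.1167) = 51.5583.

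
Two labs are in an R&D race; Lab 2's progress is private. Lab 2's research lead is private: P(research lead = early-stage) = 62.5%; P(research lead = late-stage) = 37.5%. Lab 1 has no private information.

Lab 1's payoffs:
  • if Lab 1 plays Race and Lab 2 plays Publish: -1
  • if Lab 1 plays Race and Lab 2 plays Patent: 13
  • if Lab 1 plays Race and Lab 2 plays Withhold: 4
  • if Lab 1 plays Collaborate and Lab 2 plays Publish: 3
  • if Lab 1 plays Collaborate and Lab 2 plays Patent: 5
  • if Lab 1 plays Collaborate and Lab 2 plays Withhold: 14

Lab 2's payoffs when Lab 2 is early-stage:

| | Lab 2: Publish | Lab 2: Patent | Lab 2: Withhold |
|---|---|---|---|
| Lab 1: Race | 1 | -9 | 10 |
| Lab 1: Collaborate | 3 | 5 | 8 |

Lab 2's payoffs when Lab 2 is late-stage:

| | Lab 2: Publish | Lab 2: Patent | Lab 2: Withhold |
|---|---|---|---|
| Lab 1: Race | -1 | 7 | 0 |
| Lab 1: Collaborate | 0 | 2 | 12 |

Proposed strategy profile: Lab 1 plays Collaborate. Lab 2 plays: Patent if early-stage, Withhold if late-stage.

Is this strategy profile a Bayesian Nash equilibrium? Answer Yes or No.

A profile is a BNE iff every type of every player is best-responding given beliefs about the other side.
Lab 1 plays Collaborate: E[Collaborate] = 0.625·(5) + 0.375·(14) = 8.375; E[Race] = 9.625. Not best-responding. ✗
Lab 2 (research lead early-stage), facing Collaborate: Publish gives 3, Patent gives 5, Withhold gives 8. Proposed Patent is not best — profitable deviation exists. ✗
Lab 2 (research lead late-stage), facing Collaborate: Publish gives 0, Patent gives 2, Withhold gives 12. Proposed Withhold is best. ✓

No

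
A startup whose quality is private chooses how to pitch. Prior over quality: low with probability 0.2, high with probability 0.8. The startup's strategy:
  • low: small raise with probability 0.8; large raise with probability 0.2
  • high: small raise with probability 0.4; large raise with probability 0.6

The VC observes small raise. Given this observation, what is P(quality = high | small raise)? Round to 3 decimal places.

P(small raise) = 0.2·0.8 + 0.8·0.4 = 0.48
P(high | small raise) = (0.8·0.4) / 0.48 = 0.32 / 0.48 = 0.666667

0.667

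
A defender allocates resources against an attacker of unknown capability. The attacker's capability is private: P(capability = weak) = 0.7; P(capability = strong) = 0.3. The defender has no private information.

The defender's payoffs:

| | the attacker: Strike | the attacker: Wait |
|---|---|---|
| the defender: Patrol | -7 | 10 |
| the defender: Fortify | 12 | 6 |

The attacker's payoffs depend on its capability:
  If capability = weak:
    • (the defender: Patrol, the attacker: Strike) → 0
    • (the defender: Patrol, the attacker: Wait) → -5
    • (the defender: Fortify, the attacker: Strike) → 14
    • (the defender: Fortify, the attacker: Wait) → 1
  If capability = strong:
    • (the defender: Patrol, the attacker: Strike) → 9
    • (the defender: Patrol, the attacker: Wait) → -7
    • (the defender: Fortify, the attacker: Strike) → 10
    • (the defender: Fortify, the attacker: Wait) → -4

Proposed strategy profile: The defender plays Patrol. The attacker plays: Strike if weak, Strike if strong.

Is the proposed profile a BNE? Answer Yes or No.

No

The defender plays Patrol: E[Patrol] = 0.7·(-7) + 0.3·(-7) = -7; E[Fortify] = 12. Not best-responding. ✗
The attacker (capability weak), facing Patrol: Strike gives 0, Wait gives -5. Proposed Strike is best. ✓
The attacker (capability strong), facing Patrol: Strike gives 9, Wait gives -7. Proposed Strike is best. ✓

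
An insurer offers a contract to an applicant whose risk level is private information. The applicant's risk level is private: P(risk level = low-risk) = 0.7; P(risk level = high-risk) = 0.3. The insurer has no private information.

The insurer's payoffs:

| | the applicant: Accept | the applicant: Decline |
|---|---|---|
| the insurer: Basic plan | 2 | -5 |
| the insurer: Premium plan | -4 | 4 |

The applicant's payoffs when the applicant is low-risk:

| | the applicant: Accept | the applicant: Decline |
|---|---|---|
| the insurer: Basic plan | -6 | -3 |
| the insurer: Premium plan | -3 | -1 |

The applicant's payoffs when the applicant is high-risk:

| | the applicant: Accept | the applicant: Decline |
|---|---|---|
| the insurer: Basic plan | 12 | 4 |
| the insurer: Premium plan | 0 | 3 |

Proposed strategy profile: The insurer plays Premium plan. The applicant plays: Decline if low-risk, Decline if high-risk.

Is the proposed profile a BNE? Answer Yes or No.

Yes

A profile is a BNE iff every type of every player is best-responding given beliefs about the other side.
The insurer plays Premium plan: E[Premium plan] = 0.7·(4) + 0.3·(4) = 4; E[Basic plan] = -5. Best-responding. ✓
The applicant (risk level low-risk), facing Premium plan: Accept gives -3, Decline gives -1. Proposed Decline is best. ✓
The applicant (risk level high-risk), facing Premium plan: Accept gives 0, Decline gives 3. Proposed Decline is best. ✓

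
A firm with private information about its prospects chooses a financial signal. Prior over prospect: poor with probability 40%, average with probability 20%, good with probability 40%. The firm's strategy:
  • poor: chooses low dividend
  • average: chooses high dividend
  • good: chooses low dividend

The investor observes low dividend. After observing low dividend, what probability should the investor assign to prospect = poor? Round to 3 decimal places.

P(low dividend) = 0.4·1 + 0.2·0 + 0.4·1 = 0.8
P(poor | low dividend) = (0.4·1) / 0.8 = 0.4 / 0.8 = 0.5

0.500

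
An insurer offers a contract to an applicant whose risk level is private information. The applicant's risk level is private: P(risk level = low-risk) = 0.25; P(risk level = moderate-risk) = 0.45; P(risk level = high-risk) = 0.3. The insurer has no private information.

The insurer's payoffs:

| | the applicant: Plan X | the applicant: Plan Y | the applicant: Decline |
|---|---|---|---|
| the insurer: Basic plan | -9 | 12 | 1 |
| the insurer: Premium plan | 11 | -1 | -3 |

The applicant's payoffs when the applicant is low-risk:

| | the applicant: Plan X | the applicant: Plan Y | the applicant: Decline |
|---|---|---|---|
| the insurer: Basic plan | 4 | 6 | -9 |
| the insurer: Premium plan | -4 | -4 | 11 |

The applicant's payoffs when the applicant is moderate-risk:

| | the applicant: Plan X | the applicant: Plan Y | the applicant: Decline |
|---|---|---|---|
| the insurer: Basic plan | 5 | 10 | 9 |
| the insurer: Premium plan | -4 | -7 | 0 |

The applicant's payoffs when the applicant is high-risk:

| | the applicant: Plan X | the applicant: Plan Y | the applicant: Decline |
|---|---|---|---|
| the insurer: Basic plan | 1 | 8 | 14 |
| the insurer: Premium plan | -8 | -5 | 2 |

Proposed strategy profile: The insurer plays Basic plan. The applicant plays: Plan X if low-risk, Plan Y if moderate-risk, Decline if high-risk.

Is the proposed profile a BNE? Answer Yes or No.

The insurer plays Basic plan: E[Basic plan] = 0.25·(-9) + 0.45·(12) + 0.3·(1) = 3.45; E[Premium plan] = 1.4. Best-responding. ✓
The applicant (risk level low-risk), facing Basic plan: Plan X gives 4, Plan Y gives 6, Decline gives -9. Proposed Plan X is not best — profitable deviation exists. ✗
The applicant (risk level moderate-risk), facing Basic plan: Plan X gives 5, Plan Y gives 10, Decline gives 9. Proposed Plan Y is best. ✓
The applicant (risk level high-risk), facing Basic plan: Plan X gives 1, Plan Y gives 8, Decline gives 14. Proposed Decline is best. ✓

No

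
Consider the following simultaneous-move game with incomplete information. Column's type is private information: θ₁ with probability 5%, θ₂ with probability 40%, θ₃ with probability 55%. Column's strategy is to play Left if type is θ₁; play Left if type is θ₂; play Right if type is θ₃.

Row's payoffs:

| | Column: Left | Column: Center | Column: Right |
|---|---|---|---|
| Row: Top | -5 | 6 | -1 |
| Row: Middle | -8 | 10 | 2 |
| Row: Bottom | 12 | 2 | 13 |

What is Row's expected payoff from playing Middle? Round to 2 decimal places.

E[Middle] = 0.05·(-8) + 0.4·(-8) + 0.55·2 = (-0.4) + (-3.2) + 1.1 = -2.5

-2.50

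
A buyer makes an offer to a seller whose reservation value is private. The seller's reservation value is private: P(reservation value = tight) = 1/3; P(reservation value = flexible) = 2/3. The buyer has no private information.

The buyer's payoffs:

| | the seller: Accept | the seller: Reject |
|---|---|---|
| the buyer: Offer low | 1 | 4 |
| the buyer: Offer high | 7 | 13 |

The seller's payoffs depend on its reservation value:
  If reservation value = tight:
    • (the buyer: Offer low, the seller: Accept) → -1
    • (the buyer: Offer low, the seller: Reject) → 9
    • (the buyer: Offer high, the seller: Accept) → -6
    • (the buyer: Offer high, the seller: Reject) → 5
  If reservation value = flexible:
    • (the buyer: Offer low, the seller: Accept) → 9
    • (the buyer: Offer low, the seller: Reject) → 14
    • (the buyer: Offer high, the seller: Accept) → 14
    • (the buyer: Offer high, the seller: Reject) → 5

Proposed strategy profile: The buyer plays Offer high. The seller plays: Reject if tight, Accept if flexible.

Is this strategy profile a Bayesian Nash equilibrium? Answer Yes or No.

The buyer plays Offer high: E[Offer high] = 1/3·(13) + 2/3·(7) = 9; E[Offer low] = 2. Best-responding. ✓
The seller (reservation value tight), facing Offer high: Accept gives -6, Reject gives 5. Proposed Reject is best. ✓
The seller (reservation value flexible), facing Offer high: Accept gives 14, Reject gives 5. Proposed Accept is best. ✓

Yes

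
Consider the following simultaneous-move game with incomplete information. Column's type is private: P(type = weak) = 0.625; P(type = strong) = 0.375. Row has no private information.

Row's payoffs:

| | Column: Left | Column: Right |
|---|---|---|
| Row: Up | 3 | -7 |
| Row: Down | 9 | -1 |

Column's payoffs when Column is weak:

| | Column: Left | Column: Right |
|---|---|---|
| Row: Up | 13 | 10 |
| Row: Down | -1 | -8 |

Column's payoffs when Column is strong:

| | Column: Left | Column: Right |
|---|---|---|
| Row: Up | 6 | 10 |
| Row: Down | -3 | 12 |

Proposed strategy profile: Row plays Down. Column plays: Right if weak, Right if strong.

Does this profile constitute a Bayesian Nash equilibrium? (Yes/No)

A profile is a BNE iff every type of every player is best-responding given beliefs about the other side.
Row plays Down: E[Down] = 0.625·(-1) + 0.375·(-1) = -1; E[Up] = -7. Best-responding. ✓
Column (type weak), facing Down: Left gives -1, Right gives -8. Proposed Right is not best — profitable deviation exists. ✗
Column (type strong), facing Down: Left gives -3, Right gives 12. Proposed Right is best. ✓

No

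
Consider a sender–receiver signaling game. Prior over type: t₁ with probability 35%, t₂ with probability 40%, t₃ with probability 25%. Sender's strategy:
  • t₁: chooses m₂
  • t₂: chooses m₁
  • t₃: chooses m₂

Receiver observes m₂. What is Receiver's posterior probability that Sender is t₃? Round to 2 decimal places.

0.42

P(m₂) = 0.35·1 + 0.4·0 + 0.25·1 = 0.6
P(t₃ | m₂) = (0.25·1) / 0.6 = 0.25 / 0.6 = 0.416667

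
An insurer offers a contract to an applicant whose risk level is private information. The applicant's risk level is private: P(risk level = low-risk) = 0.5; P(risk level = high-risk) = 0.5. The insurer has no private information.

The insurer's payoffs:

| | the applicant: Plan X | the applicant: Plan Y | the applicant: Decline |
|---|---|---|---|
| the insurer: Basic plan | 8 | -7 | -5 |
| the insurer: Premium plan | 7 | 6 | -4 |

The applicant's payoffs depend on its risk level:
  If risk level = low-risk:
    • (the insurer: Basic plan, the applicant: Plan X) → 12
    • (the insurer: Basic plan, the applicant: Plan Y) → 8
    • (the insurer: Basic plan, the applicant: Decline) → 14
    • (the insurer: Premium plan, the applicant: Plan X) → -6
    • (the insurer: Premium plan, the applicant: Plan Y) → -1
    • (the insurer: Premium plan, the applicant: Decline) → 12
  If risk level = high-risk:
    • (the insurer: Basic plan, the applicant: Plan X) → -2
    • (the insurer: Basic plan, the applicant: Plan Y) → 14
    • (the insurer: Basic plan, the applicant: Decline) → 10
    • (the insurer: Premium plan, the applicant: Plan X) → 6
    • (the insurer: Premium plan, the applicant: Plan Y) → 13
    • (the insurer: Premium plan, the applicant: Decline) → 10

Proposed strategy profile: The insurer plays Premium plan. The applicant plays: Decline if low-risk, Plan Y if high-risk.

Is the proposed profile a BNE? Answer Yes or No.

The insurer plays Premium plan: E[Premium plan] = 0.5·(-4) + 0.5·(6) = 1; E[Basic plan] = -6. Best-responding. ✓
The applicant (risk level low-risk), facing Premium plan: Plan X gives -6, Plan Y gives -1, Decline gives 12. Proposed Decline is best. ✓
The applicant (risk level high-risk), facing Premium plan: Plan X gives 6, Plan Y gives 13, Decline gives 10. Proposed Plan Y is best. ✓

Yes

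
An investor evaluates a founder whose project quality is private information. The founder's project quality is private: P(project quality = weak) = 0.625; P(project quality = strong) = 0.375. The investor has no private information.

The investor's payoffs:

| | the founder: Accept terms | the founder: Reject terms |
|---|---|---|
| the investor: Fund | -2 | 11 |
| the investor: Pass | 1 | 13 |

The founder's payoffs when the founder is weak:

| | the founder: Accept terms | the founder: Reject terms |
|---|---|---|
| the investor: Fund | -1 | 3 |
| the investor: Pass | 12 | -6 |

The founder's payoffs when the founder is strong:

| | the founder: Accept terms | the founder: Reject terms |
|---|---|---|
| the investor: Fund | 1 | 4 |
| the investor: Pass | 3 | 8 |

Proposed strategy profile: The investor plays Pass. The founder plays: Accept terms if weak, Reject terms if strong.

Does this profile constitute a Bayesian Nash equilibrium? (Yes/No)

The investor plays Pass: E[Pass] = 0.625·(1) + 0.375·(13) = 5.5; E[Fund] = 2.875. Best-responding. ✓
The founder (project quality weak), facing Pass: Accept terms gives 12, Reject terms gives -6. Proposed Accept terms is best. ✓
The founder (project quality strong), facing Pass: Accept terms gives 3, Reject terms gives 8. Proposed Reject terms is best. ✓

Yes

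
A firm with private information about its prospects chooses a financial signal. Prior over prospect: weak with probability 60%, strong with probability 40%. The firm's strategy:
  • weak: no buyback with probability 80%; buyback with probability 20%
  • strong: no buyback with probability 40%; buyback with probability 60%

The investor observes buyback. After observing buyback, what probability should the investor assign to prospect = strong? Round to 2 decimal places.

0.67

P(buyback) = 0.6·0.2 + 0.4·0.6 = 0.36
P(strong | buyback) = (0.4·0.6) / 0.36 = 0.24 / 0.36 = 0.666667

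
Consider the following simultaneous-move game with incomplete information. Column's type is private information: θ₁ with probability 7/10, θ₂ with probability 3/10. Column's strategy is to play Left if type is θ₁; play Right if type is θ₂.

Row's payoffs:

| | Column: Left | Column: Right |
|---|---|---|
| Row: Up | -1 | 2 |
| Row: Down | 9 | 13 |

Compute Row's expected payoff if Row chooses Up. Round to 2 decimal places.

E[Up] = 7/10·(-1) + 3/10·2 = (-7/10) + 3/5 = -1/10

-0.10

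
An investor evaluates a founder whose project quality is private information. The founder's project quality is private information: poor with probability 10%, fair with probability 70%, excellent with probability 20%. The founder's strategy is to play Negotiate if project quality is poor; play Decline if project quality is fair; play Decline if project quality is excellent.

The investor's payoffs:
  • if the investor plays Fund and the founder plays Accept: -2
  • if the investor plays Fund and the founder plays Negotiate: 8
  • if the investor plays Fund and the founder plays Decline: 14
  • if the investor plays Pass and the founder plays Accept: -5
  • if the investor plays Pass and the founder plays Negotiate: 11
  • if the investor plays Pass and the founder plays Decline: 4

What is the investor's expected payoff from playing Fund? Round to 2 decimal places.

13.40

E[Fund] = 0.1·8 + 0.7·14 + 0.2·14 = 0.8 + 9.8 + 2.8 = 13.4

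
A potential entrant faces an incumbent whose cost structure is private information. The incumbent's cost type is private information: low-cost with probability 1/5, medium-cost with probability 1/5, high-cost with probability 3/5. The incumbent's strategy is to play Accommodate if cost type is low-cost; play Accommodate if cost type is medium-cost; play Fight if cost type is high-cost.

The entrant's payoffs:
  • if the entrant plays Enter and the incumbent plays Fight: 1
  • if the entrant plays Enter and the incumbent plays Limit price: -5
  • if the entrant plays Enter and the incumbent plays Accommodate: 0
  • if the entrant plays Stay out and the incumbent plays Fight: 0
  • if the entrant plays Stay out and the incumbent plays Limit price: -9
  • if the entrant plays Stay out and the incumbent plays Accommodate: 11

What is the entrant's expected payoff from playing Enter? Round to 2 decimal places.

0.60

E[Enter] = 1/5·0 + 1/5·0 + 3/5·1 = 0 + 0 + 3/5 = 3/5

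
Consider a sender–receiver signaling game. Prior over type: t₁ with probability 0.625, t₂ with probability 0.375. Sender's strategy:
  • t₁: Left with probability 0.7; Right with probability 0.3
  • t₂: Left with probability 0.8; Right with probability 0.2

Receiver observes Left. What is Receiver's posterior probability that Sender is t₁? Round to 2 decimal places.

0.59

P(Left) = 0.625·0.7 + 0.375·0.8 = 0.7375
P(t₁ | Left) = (0.625·0.7) / 0.7375 = 0.4375 / 0.7375 = 0.59322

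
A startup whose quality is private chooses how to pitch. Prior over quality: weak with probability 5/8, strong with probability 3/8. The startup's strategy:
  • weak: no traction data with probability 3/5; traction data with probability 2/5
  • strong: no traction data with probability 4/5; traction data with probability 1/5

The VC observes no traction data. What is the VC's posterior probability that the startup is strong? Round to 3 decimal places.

0.444

P(no traction data) = (5/8)·(3/5) + (3/8)·(4/5) = 27/40
P(strong | no traction data) = ((3/8)·(4/5)) / (27/40) = (3/10) / (27/40) = 4/9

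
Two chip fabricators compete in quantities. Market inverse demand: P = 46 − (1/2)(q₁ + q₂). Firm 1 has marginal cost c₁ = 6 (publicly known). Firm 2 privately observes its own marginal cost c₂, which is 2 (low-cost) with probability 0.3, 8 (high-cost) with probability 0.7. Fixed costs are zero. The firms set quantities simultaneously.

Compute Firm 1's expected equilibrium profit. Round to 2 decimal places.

Each type of Firm 2 best-responds to q₁; Firm 1 best-responds to the expected q₂ over Firm 2's types.
Firm 2 with cost c maximizes (46 − (1/2)(q₁+q₂) − c)·q₂, giving q₂(c) = (46 − c − (1/2)q₁).
E[c₂] = 0.3·2 + 0.7·8 = 6.2
Firm 1's FOC against E[q₂] yields q₁ = (46 − 2·6 + E[c₂])/(3/2) = (46 − 12 + 6.2)/(3/2) = 26.8.
E[P] = 46 − (1/2)·(q₁ + E[q₂]) = 19.4; Firm 1's expected profit = (E[P] − 6)·q₁ = (19.4 − 6)·26.8 = 359.12.

359.12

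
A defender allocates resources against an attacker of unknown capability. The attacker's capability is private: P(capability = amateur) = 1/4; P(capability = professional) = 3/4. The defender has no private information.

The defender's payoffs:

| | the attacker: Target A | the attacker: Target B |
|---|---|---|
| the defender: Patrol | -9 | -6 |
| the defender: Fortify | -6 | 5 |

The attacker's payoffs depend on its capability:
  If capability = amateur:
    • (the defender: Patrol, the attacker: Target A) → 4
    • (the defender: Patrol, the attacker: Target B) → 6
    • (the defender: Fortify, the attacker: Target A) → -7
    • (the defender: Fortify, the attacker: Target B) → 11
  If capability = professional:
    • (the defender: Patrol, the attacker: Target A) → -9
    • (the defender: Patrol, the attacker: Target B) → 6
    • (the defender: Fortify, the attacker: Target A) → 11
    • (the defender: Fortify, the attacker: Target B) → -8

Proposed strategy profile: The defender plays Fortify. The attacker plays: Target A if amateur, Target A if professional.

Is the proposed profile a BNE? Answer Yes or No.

The defender plays Fortify: E[Fortify] = 1/4·(-6) + 3/4·(-6) = -6; E[Patrol] = -9. Best-responding. ✓
The attacker (capability amateur), facing Fortify: Target A gives -7, Target B gives 11. Proposed Target A is not best — profitable deviation exists. ✗
The attacker (capability professional), facing Fortify: Target A gives 11, Target B gives -8. Proposed Target A is best. ✓

No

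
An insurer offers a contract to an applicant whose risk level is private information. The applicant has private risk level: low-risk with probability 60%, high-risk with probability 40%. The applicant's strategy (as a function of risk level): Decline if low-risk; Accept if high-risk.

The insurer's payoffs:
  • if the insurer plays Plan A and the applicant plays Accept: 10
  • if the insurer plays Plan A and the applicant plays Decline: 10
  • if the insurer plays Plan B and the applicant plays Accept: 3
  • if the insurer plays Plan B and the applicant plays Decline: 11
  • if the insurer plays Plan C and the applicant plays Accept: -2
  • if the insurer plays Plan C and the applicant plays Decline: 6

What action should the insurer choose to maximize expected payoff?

E[Plan A] = 0.6·(10) + 0.4·(10) = 10
E[Plan B] = 0.6·(11) + 0.4·(3) = 7.8
E[Plan C] = 0.6·(6) + 0.4·(-2) = 2.8
Best response: Plan A (10 is the largest).

Plan A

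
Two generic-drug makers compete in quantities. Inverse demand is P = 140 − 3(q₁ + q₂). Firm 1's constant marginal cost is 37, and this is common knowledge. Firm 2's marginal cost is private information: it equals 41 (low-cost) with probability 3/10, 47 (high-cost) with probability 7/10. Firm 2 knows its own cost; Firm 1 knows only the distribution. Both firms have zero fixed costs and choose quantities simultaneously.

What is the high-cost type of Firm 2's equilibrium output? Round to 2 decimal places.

Firm 2 with cost c maximizes (140 − 3(q₁+q₂) − c)·q₂, giving q₂(c) = (140 − c − 3q₁)/6.
E[c₂] = 3/10·41 + 7/10·47 = 45.2
Firm 1's FOC against E[q₂] yields q₁ = (140 − 2·37 + E[c₂])/9 = (140 − 74 + 45.2)/9 = 12.3556.
q₂(high-cost) = (140 − 47 − 3·12.3556)/6 = 9.32222.

9.32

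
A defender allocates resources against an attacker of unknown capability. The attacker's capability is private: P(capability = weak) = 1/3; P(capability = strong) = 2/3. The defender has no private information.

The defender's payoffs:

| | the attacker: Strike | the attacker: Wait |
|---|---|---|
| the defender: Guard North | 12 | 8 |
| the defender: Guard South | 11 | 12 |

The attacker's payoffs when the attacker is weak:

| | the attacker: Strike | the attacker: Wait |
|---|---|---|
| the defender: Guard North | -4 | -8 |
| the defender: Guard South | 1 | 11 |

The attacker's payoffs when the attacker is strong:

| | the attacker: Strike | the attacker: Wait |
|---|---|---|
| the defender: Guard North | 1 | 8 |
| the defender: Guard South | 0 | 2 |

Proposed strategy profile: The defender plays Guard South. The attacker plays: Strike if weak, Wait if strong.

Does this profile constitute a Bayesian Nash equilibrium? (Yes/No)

No

A profile is a BNE iff every type of every player is best-responding given beliefs about the other side.
The defender plays Guard South: E[Guard South] = 1/3·(11) + 2/3·(12) = 35/3; E[Guard North] = 28/3. Best-responding. ✓
The attacker (capability weak), facing Guard South: Strike gives 1, Wait gives 11. Proposed Strike is not best — profitable deviation exists. ✗
The attacker (capability strong), facing Guard South: Strike gives 0, Wait gives 2. Proposed Wait is best. ✓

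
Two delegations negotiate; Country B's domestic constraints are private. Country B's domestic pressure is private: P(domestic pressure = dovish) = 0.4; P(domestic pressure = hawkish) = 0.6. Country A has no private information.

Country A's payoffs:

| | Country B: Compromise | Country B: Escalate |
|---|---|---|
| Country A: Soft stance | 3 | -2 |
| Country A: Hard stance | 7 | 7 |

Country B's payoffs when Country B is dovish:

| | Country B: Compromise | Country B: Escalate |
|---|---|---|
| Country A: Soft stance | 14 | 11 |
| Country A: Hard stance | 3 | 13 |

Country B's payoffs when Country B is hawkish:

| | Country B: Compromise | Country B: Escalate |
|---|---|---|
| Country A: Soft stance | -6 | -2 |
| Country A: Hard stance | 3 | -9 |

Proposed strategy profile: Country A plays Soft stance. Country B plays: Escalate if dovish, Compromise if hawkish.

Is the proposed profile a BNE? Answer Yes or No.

Country A plays Soft stance: E[Soft stance] = 0.4·(-2) + 0.6·(3) = 1; E[Hard stance] = 7. Not best-responding. ✗
Country B (domestic pressure dovish), facing Soft stance: Compromise gives 14, Escalate gives 11. Proposed Escalate is not best — profitable deviation exists. ✗
Country B (domestic pressure hawkish), facing Soft stance: Compromise gives -6, Escalate gives -2. Proposed Compromise is not best — profitable deviation exists. ✗

No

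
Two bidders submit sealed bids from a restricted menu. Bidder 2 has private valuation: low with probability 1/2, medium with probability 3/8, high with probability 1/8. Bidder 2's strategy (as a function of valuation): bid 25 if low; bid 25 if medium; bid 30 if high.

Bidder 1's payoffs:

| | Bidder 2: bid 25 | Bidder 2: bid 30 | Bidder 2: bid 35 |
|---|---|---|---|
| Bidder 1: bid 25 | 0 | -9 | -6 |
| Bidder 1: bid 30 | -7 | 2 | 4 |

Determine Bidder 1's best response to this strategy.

bid 25

E[bid 25] = 1/2·(0) + 3/8·(0) + 1/8·(-9) = -9/8
E[bid 30] = 1/2·(-7) + 3/8·(-7) + 1/8·(2) = -47/8
Best response: bid 25 (-9/8 is the largest).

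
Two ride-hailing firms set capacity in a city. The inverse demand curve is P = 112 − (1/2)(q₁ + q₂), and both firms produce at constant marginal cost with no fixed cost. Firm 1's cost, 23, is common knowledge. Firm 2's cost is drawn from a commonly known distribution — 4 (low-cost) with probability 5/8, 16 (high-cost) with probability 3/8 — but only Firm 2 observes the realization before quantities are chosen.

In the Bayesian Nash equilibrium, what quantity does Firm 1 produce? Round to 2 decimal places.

Firm 2 with cost c maximizes (112 − (1/2)(q₁+q₂) − c)·q₂, giving q₂(c) = (112 − c − (1/2)q₁).
E[c₂] = 5/8·4 + 3/8·16 = 8.5
Firm 1's FOC against E[q₂] yields q₁ = (112 − 2·23 + E[c₂])/(3/2) = (112 − 46 + 8.5)/(3/2) = 49.6667.

49.67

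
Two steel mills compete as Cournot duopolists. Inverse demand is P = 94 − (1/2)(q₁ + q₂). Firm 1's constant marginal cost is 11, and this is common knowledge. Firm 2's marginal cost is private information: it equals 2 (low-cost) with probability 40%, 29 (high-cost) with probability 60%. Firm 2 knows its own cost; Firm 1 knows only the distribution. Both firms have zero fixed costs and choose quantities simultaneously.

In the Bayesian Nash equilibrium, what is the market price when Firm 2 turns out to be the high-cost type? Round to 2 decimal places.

Type-c best response for Firm 2: q₂(c) = (94 − c) − q₁/2.
Firm 1 maximizes expected profit; its first-order condition is 94 − q₁ − (1/2)E[q₂] − 11 = 0.
Substituting E[q₂] and solving: E[c₂] = 18.2, so q₁ = (94 − 2·11 + 18.2)/(3/2) = 60.1333.
q₂(high-cost) = 34.9333, so P = 94 − (1/2)·(60.1333 + 34.9333) = 46.4667.

46.47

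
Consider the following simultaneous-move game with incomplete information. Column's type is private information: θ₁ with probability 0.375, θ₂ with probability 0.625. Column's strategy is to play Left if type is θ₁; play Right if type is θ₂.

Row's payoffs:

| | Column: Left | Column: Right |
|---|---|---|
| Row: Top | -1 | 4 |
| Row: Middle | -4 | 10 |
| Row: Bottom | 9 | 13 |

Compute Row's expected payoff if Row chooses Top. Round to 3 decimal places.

Take the expectation over Column's type, weighting each type's action by its prior probability.
E[Top] = 0.375·(-1) + 0.625·4 = (-0.375) + 2.5 = 2.125

2.125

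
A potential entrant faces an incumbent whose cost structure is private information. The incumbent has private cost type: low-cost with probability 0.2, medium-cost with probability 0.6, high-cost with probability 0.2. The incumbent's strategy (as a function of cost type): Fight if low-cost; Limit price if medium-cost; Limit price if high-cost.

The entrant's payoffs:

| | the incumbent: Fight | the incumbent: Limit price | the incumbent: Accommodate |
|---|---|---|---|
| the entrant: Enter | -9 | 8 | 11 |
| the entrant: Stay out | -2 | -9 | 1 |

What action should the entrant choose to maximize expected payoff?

Enter

E[Enter] = 0.2·(-9) + 0.6·(8) + 0.2·(8) = 4.6
E[Stay out] = 0.2·(-2) + 0.6·(-9) + 0.2·(-9) = -7.6
Best response: Enter (4.6 is the largest).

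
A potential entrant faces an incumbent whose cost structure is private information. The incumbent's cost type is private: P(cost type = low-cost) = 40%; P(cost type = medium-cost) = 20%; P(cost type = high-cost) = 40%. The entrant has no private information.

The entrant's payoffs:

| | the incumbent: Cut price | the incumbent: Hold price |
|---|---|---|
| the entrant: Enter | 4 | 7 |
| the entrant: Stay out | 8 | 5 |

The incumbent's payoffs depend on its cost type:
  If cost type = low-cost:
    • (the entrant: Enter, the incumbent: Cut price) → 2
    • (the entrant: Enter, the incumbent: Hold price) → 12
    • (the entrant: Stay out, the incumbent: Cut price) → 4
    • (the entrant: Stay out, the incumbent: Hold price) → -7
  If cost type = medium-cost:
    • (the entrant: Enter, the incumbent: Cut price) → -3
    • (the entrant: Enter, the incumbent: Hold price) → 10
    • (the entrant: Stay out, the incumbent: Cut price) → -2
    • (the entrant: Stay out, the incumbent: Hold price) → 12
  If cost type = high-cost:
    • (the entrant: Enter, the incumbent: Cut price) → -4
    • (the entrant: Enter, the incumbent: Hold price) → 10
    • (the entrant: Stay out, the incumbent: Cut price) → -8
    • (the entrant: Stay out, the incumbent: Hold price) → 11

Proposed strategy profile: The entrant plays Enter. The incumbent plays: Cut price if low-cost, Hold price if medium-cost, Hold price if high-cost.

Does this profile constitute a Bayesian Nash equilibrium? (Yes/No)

No

A profile is a BNE iff every type of every player is best-responding given beliefs about the other side.
The entrant plays Enter: E[Enter] = 0.4·(4) + 0.2·(7) + 0.4·(7) = 5.8; E[Stay out] = 6.2. Not best-responding. ✗
The incumbent (cost type low-cost), facing Enter: Cut price gives 2, Hold price gives 12. Proposed Cut price is not best — profitable deviation exists. ✗
The incumbent (cost type medium-cost), facing Enter: Cut price gives -3, Hold price gives 10. Proposed Hold price is best. ✓
The incumbent (cost type high-cost), facing Enter: Cut price gives -4, Hold price gives 10. Proposed Hold price is best. ✓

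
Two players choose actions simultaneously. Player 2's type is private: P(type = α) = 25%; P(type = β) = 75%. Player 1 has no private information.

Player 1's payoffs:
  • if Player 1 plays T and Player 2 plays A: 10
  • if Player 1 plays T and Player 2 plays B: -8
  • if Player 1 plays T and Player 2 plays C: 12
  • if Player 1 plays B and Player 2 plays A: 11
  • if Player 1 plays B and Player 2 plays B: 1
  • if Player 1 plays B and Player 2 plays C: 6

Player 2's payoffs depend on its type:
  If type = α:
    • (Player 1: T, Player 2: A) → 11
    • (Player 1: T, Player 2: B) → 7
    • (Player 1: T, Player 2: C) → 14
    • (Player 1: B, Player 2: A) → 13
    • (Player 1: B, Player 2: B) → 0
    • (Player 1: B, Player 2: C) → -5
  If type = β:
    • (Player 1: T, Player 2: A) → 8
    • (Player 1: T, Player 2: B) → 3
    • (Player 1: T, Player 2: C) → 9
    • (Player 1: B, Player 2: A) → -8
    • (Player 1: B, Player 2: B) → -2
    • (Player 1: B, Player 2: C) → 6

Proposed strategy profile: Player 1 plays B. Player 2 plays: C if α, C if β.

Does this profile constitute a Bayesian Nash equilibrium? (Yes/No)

A profile is a BNE iff every type of every player is best-responding given beliefs about the other side.
Player 1 plays B: E[B] = 0.25·(6) + 0.75·(6) = 6; E[T] = 12. Not best-responding. ✗
Player 2 (type α), facing B: A gives 13, B gives 0, C gives -5. Proposed C is not best — profitable deviation exists. ✗
Player 2 (type β), facing B: A gives -8, B gives -2, C gives 6. Proposed C is best. ✓

No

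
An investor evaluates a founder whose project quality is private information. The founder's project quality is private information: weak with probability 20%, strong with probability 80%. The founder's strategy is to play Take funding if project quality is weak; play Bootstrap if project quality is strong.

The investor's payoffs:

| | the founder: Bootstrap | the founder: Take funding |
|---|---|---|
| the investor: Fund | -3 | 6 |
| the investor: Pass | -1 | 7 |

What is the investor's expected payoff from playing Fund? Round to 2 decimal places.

-1.20

Take the expectation over the founder's project quality, weighting each type's action by its prior probability.
E[Fund] = 0.2·6 + 0.8·(-3) = 1.2 + (-2.4) = -1.2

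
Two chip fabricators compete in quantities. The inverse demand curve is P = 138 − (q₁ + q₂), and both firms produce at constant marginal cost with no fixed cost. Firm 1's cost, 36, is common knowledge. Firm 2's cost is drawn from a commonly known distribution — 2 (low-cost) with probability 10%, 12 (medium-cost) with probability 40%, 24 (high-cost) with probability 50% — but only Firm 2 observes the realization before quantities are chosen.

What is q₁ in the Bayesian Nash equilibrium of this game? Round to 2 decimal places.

27.67

Firm 2 with cost c maximizes (138 − (q₁+q₂) − c)·q₂, giving q₂(c) = (138 − c − q₁)/2.
E[c₂] = 0.1·2 + 0.4·12 + 0.5·24 = 17
Firm 1's FOC against E[q₂] yields q₁ = (138 − 2·36 + E[c₂])/3 = (138 − 72 + 17)/3 = 27.6667.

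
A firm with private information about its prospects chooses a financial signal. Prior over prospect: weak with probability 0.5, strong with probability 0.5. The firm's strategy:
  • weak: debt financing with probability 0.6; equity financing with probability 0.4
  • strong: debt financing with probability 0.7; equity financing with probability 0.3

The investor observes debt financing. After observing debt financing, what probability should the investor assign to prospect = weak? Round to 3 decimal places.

0.462

P(debt financing) = 0.5·0.6 + 0.5·0.7 = 0.65
P(weak | debt financing) = (0.5·0.6) / 0.65 = 0.3 / 0.65 = 0.461538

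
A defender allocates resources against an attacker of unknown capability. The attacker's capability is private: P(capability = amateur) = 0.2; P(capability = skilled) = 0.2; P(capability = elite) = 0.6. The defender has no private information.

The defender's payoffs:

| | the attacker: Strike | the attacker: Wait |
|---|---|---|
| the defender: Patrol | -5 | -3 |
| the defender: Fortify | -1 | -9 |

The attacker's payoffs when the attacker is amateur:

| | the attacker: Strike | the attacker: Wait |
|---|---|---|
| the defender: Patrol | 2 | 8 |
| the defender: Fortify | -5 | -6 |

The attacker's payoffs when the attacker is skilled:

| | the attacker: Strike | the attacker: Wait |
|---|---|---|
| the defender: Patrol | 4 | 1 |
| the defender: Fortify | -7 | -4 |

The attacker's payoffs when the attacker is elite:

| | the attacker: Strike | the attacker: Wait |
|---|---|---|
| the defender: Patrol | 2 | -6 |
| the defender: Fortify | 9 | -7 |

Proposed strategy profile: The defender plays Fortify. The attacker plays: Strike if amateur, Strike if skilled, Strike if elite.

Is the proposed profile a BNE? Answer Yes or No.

The defender plays Fortify: E[Fortify] = 0.2·(-1) + 0.2·(-1) + 0.6·(-1) = -1; E[Patrol] = -5. Best-responding. ✓
The attacker (capability amateur), facing Fortify: Strike gives -5, Wait gives -6. Proposed Strike is best. ✓
The attacker (capability skilled), facing Fortify: Strike gives -7, Wait gives -4. Proposed Strike is not best — profitable deviation exists. ✗
The attacker (capability elite), facing Fortify: Strike gives 9, Wait gives -7. Proposed Strike is best. ✓

No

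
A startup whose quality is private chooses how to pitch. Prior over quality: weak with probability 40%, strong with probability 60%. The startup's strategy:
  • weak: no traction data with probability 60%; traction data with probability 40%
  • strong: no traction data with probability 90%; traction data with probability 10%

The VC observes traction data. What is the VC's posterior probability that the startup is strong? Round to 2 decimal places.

0.27

P(traction data) = 0.4·0.4 + 0.6·0.1 = 0.22
P(strong | traction data) = (0.6·0.1) / 0.22 = 0.06 / 0.22 = 0.272727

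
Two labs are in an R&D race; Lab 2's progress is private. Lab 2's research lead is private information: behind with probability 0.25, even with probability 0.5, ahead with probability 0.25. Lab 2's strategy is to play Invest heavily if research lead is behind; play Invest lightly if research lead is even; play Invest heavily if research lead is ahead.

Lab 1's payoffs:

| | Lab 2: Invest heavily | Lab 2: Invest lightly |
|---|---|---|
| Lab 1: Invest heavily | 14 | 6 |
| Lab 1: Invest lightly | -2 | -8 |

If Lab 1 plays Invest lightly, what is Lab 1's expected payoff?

-5

E[Invest lightly] = 0.25·(-2) + 0.5·(-8) + 0.25·(-2) = (-0.5) + (-4) + (-0.5) = -5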